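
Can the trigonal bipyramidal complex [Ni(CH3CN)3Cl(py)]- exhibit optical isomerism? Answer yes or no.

no

In a trigonal bipyramid the two axial positions differ from the three equatorial ones.
Working through the distinct placements yields 4 geometric isomers: Cl equatorial, py equatorial; Cl axial, py equatorial; Cl equatorial, py axial; Cl axial, py axial.
Each arrangement has an internal mirror plane or centre of symmetry, so none is chiral.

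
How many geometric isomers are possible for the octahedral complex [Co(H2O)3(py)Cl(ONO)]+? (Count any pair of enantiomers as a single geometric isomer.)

4

In an octahedral complex each vertex has one trans partner and four cis neighbours.
There are 4 geometric isomers: H2O mer (3 arrangements); H2O fac (chiral).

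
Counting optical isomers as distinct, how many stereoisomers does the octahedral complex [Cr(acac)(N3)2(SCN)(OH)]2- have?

6

An octahedron has six vertices in three trans pairs; every non-trans pair is cis.
Each acac is bidentate and must span two cis positions.
There are 4 geometric isomers: N3 trans; N3 cis (3 arrangements, 2 chiral).
Of these, 2 lack any improper symmetry element and so occur as enantiomeric pairs, giving 4 + 2 = 6 stereoisomers in total.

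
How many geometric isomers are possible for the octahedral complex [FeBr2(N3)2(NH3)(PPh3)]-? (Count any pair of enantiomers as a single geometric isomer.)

In an octahedral complex each vertex has one trans partner and four cis neighbours.
The distinct arrangements are (6 in all): Br trans, N3 trans; Br trans, N3 cis; Br cis, N3 cis (3 arrangements, 2 chiral); Br cis, N3 trans.

6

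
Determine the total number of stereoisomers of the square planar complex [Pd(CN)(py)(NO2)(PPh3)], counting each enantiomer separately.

3

In a square planar complex each vertex has one trans partner and two cis neighbours.
There are 3 geometric isomers: (CN/PPh3 trans, NO2/py trans); (CN/py trans, NO2/PPh3 trans); (CN/NO2 trans, PPh3/py trans).
Each arrangement has an internal mirror plane or centre of symmetry, so none is chiral.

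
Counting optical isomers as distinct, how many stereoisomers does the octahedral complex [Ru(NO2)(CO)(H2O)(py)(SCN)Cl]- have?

30

In an octahedral complex each vertex has one trans partner and four cis neighbours.
Placing the ligands in turn and identifying arrangements related by rotation or reflection leaves 15 distinct geometric isomers.
Of these, 15 lack any improper symmetry element and so occur as enantiomeric pairs, giving 15 + 15 = 30 stereoisomers in total.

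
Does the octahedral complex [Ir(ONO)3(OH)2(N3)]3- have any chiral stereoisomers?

An octahedron has six vertices in three trans pairs; every non-trans pair is cis.
The distinct arrangements are (3 in all): ONO mer, OH cis; ONO mer, OH trans; ONO fac, OH cis.
Each arrangement has an internal mirror plane or centre of symmetry, so none is chiral.

no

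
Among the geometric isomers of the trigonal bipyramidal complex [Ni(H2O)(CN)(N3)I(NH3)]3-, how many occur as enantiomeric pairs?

Exhaustive case analysis gives 10 geometric isomers.
Of these, 10 lack any improper symmetry element and so occur as enantiomeric pairs, giving 10 + 10 = 20 stereoisomers in total.

10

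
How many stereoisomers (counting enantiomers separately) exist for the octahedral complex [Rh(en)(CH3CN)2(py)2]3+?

4

In an octahedral complex each vertex has one trans partner and four cis neighbours.
Each en is bidentate and must span two cis positions.
The distinct arrangements are (3 in all): CH3CN trans, py cis; CH3CN cis, py trans; CH3CN cis, py cis (chiral).
One of these lacks any improper symmetry element and so occurs as an enantiomeric pair, giving 3 + 1 = 4 stereoisomers in total.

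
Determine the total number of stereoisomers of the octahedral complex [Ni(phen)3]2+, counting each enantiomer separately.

2

In an octahedral complex each vertex has one trans partner and four cis neighbours.
Each phen is bidentate and must span two cis positions.
Only one geometric arrangement is possible; it has no improper symmetry element, so it exists as a pair of enantiomers (2 stereoisomers).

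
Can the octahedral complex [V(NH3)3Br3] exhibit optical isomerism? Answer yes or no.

An octahedron has six vertices in three trans pairs; every non-trans pair is cis.
The distinct arrangements are (2 in all): NH3 mer; NH3 fac.
Each arrangement has an internal mirror plane or centre of symmetry, so none is chiral.

no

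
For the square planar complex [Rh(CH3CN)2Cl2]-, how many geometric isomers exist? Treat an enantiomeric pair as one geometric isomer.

In a square planar complex each vertex has one trans partner and two cis neighbours.
There are 2 geometric isomers: CH3CN cis; CH3CN trans.

2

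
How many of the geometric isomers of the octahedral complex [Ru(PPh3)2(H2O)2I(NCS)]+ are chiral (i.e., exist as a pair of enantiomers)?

2

The six octahedral sites form three mutually perpendicular trans pairs.
Working through the distinct placements yields 6 geometric isomers: PPh3 trans, H2O trans; PPh3 cis, H2O trans; PPh3 trans, H2O cis; PPh3 cis, H2O cis (3 arrangements, 2 chiral).
Of these, 2 lack any improper symmetry element and so occur as enantiomeric pairs, giving 6 + 2 = 8 stereoisomers in total.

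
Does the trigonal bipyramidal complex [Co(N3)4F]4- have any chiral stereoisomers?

In a trigonal bipyramid the two axial positions differ from the three equatorial ones.
Working through the distinct placements yields 2 geometric isomers: F axial; F equatorial.
Each arrangement has an internal mirror plane or centre of symmetry, so none is chiral.

no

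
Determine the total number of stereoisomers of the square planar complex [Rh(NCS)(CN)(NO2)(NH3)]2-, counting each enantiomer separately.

In a square planar complex each vertex has one trans partner and two cis neighbours.
There are 3 geometric isomers: (CN/NH3 trans, NCS/NO2 trans); (CN/NO2 trans, NCS/NH3 trans); (CN/NCS trans, NH3/NO2 trans).
Each arrangement has an internal mirror plane or centre of symmetry, so none is chiral.

3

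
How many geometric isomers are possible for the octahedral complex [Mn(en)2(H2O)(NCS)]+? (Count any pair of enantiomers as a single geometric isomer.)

An octahedron has six vertices in three trans pairs; every non-trans pair is cis.
Each en is bidentate and must span two cis positions.
Systematic placement gives 2 geometric isomers: H2O and NCS mutually trans; H2O and NCS mutually cis (chiral).

2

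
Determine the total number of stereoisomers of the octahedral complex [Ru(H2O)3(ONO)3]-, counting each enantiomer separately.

The six octahedral sites form three mutually perpendicular trans pairs.
There are 2 geometric isomers: H2O mer; H2O fac.
Each arrangement has an internal mirror plane or centre of symmetry, so none is chiral.

2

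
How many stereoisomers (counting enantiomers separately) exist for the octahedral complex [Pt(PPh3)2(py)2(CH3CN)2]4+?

6

The six octahedral sites form three mutually perpendicular trans pairs.
Systematic placement gives 5 geometric isomers: PPh3 trans, py trans, CH3CN trans; PPh3 cis, py cis, CH3CN trans; PPh3 cis, py trans, CH3CN cis; PPh3 cis, py cis, CH3CN cis (chiral); PPh3 trans, py cis, CH3CN cis.
One of these lacks any improper symmetry element and so occurs as an enantiomeric pair, giving 5 + 1 = 6 stereoisomers in total.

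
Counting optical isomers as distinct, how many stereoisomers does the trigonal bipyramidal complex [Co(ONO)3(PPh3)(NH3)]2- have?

4

A trigonal bipyramid has two axial and three equatorial sites, which are chemically inequivalent.
Working through the distinct placements yields 4 geometric isomers: PPh3 equatorial, NH3 axial; PPh3 axial, NH3 axial; PPh3 equatorial, NH3 equatorial; PPh3 axial, NH3 equatorial.
Each arrangement has an internal mirror plane or centre of symmetry, so none is chiral.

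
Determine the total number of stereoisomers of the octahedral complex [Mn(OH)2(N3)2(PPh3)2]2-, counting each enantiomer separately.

6

In an octahedral complex each vertex has one trans partner and four cis neighbours.
The distinct arrangements are (5 in all): OH trans, N3 trans, PPh3 trans; OH cis, N3 trans, PPh3 cis; OH cis, N3 cis, PPh3 trans; OH cis, N3 cis, PPh3 cis (chiral); OH trans, N3 cis, PPh3 cis.
One of these lacks any improper symmetry element and so occurs as an enantiomeric pair, giving 5 + 1 = 6 stereoisomers in total.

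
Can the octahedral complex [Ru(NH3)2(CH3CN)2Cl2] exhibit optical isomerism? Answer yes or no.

yes

In an octahedral complex each vertex has one trans partner and four cis neighbours.
There are 5 geometric isomers: NH3 trans, CH3CN trans, Cl trans; NH3 cis, CH3CN trans, Cl cis; NH3 trans, CH3CN cis, Cl cis; NH3 cis, CH3CN cis, Cl cis (chiral); NH3 cis, CH3CN cis, Cl trans.
One of these lacks any improper symmetry element and so occurs as an enantiomeric pair, giving 5 + 1 = 6 stereoisomers in total.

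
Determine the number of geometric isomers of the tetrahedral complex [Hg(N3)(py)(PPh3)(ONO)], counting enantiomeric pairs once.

1

All four vertices of a tetrahedron are equivalent and mutually adjacent, so cis/trans isomerism cannot arise.
Only one geometric arrangement is possible; it has no improper symmetry element, so it exists as a pair of enantiomers (2 stereoisomers).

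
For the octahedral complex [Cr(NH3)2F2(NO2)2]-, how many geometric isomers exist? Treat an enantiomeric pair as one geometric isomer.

The six octahedral sites form three mutually perpendicular trans pairs.
Systematic placement gives 5 geometric isomers: NH3 trans, F trans, NO2 trans; NH3 cis, F trans, NO2 cis; NH3 cis, F cis, NO2 trans; NH3 cis, F cis, NO2 cis (chiral); NH3 trans, F cis, NO2 cis.

5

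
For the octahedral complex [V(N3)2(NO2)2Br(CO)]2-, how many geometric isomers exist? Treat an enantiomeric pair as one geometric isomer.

6

The distinct arrangements are (6 in all): N3 trans, NO2 trans; N3 cis, NO2 cis (3 arrangements, 2 chiral); N3 cis, NO2 trans; N3 trans, NO2 cis.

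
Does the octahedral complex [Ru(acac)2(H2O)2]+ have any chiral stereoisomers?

yes

An octahedron has six vertices in three trans pairs; every non-trans pair is cis.
Each acac is bidentate and must span two cis positions.
The distinct arrangements are (2 in all): H2O trans; H2O cis (chiral).
One of these lacks any improper symmetry element and so occurs as an enantiomeric pair, giving 2 + 1 = 3 stereoisomers in total.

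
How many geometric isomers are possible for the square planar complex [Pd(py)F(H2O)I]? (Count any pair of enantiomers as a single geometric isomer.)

3

A square has two trans pairs of vertices; adjacent vertices are cis.
The distinct arrangements are (3 in all): (F/I trans, H2O/py trans); (F/py trans, H2O/I trans); (F/H2O trans, I/py trans).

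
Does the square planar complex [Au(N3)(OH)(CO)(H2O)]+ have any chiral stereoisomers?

no

A square has two trans pairs of vertices; adjacent vertices are cis.
Systematic placement gives 3 geometric isomers: (CO/N3 trans, H2O/OH trans); (CO/OH trans, H2O/N3 trans); (CO/H2O trans, N3/OH trans).
Each arrangement has an internal mirror plane or centre of symmetry, so none is chiral.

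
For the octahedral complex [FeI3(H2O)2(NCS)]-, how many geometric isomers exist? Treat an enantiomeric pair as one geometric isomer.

3

Working through the distinct placements yields 3 geometric isomers: I mer, H2O trans; I fac, H2O cis; I mer, H2O cis.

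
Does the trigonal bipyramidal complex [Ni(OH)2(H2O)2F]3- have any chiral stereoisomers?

A trigonal bipyramid has two axial and three equatorial sites, which are chemically inequivalent.
Placing the ligands in turn and identifying arrangements related by rotation or reflection leaves 5 distinct geometric isomers.
One of these lacks any improper symmetry element and so occurs as an enantiomeric pair, giving 5 + 1 = 6 stereoisomers in total.

yes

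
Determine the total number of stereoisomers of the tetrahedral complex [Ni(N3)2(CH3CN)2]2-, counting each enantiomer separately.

1

Only one geometric arrangement is possible.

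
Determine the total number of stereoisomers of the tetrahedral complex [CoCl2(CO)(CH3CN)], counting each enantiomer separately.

In a tetrahedral complex all four positions are equivalent and every pair of ligands is adjacent — there is no cis/trans distinction.
Only one geometric arrangement is possible.

1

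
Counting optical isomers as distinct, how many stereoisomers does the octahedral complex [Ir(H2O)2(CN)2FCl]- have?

In an octahedral complex each vertex has one trans partner and four cis neighbours.
Working through the distinct placements yields 6 geometric isomers: H2O trans, CN trans; H2O cis, CN trans; H2O trans, CN cis; H2O cis, CN cis (3 arrangements, 2 chiral).
Of these, 2 lack any improper symmetry element and so occur as enantiomeric pairs, giving 6 + 2 = 8 stereoisomers in total.

8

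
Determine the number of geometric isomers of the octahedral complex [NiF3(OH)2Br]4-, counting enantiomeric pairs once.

3

The distinct arrangements are (3 in all): F mer, OH trans; F fac, OH cis; F mer, OH cis.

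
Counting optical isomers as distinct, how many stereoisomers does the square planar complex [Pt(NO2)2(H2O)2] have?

2

A square has two trans pairs of vertices; adjacent vertices are cis.
Systematic placement gives 2 geometric isomers: NO2 cis; NO2 trans.
Each arrangement has an internal mirror plane or centre of symmetry, so none is chiral.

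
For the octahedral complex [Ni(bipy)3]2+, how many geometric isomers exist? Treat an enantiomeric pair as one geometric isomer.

1

In an octahedral complex each vertex has one trans partner and four cis neighbours.
Each bipy is bidentate and must span two cis positions.
Only one geometric arrangement is possible; it has no improper symmetry element, so it exists as a pair of enantiomers (2 stereoisomers).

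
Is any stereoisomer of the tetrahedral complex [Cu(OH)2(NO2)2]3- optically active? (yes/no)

In a tetrahedral complex all four positions are equivalent and every pair of ligands is adjacent — there is no cis/trans distinction.
Only one geometric arrangement is possible.

no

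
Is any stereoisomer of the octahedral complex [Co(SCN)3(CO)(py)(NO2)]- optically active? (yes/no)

yes

The distinct arrangements are (4 in all): SCN mer (3 arrangements); SCN fac (chiral).
One of these lacks any improper symmetry element and so occurs as an enantiomeric pair, giving 4 + 1 = 5 stereoisomers in total.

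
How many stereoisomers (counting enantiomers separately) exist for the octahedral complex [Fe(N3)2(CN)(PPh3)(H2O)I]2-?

An octahedron has six vertices in three trans pairs; every non-trans pair is cis.
Placing the ligands in turn and identifying arrangements related by rotation or reflection leaves 9 distinct geometric isomers.
Of these, 6 lack any improper symmetry element and so occur as enantiomeric pairs, giving 9 + 6 = 15 stereoisomers in total.

15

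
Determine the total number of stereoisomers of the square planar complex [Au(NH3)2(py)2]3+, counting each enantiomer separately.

2

Working through the distinct placements yields 2 geometric isomers: NH3 cis; NH3 trans.
Each arrangement has an internal mirror plane or centre of symmetry, so none is chiral.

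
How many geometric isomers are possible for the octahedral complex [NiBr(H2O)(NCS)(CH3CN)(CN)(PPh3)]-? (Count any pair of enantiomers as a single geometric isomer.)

The six octahedral sites form three mutually perpendicular trans pairs.
Placing the ligands in turn and identifying arrangements related by rotation or reflection leaves 15 distinct geometric isomers.

15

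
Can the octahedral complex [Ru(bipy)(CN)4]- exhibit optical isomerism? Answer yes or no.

Each bipy is bidentate and must span two cis positions.
Only one geometric arrangement is possible.

no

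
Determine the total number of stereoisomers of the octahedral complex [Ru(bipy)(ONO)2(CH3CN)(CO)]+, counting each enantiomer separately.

6

Each bipy is bidentate and must span two cis positions.
There are 4 geometric isomers: ONO cis (3 arrangements, 2 chiral); ONO trans.
Of these, 2 lack any improper symmetry element and so occur as enantiomeric pairs, giving 4 + 2 = 6 stereoisomers in total.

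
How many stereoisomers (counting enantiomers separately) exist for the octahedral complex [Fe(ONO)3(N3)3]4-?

2

An octahedron has six vertices in three trans pairs; every non-trans pair is cis.
Working through the distinct placements yields 2 geometric isomers: ONO mer; ONO fac.
Each arrangement has an internal mirror plane or centre of symmetry, so none is chiral.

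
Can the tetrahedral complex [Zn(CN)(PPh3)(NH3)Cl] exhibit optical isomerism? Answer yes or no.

All four vertices of a tetrahedron are equivalent and mutually adjacent, so cis/trans isomerism cannot arise.
Only one geometric arrangement is possible; it has no improper symmetry element, so it exists as a pair of enantiomers (2 stereoisomers).

yes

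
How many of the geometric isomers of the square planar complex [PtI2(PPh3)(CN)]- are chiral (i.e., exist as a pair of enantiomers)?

Systematic placement gives 2 geometric isomers: I cis; I trans.
Each arrangement has an internal mirror plane or centre of symmetry, so none is chiral.

0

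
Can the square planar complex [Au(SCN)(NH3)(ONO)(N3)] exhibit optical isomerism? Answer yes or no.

A square has two trans pairs of vertices; adjacent vertices are cis.
There are 3 geometric isomers: (N3/ONO trans, NH3/SCN trans); (N3/SCN trans, NH3/ONO trans); (N3/NH3 trans, ONO/SCN trans).
Each arrangement has an internal mirror plane or centre of symmetry, so none is chiral.

no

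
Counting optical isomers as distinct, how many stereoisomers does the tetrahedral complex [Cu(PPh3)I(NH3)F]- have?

All four vertices of a tetrahedron are equivalent and mutually adjacent, so cis/trans isomerism cannot arise.
Only one geometric arrangement is possible; it has no improper symmetry element, so it exists as a pair of enantiomers (2 stereoisomers).

2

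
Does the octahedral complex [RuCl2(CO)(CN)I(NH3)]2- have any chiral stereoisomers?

yes

The six octahedral sites form three mutually perpendicular trans pairs.
Exhaustive case analysis gives 9 geometric isomers.
Of these, 6 lack any improper symmetry element and so occur as enantiomeric pairs, giving 9 + 6 = 15 stereoisomers in total.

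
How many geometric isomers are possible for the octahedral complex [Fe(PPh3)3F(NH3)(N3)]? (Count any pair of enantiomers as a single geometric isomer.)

4

In an octahedral complex each vertex has one trans partner and four cis neighbours.
Working through the distinct placements yields 4 geometric isomers: PPh3 mer (3 arrangements); PPh3 fac (chiral).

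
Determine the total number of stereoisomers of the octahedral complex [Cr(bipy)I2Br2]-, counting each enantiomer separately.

4

The six octahedral sites form three mutually perpendicular trans pairs.
Each bipy is bidentate and must span two cis positions.
The distinct arrangements are (3 in all): I cis, Br trans; I cis, Br cis (chiral); I trans, Br cis.
One of these lacks any improper symmetry element and so occurs as an enantiomeric pair, giving 3 + 1 = 4 stereoisomers in total.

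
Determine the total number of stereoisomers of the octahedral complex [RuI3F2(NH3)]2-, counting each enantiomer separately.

3

The six octahedral sites form three mutually perpendicular trans pairs.
Working through the distinct placements yields 3 geometric isomers: I mer, F trans; I fac, F cis; I mer, F cis.
Each arrangement has an internal mirror plane or centre of symmetry, so none is chiral.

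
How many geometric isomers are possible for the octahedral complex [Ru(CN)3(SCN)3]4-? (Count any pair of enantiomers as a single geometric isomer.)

The six octahedral sites form three mutually perpendicular trans pairs.
Systematic placement gives 2 geometric isomers: CN mer; CN fac.

2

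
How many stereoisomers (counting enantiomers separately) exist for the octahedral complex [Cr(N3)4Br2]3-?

An octahedron has six vertices in three trans pairs; every non-trans pair is cis.
Working through the distinct placements yields 2 geometric isomers: Br trans; Br cis.
Each arrangement has an internal mirror plane or centre of symmetry, so none is chiral.

2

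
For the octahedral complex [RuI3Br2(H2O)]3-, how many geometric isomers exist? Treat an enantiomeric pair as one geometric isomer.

The six octahedral sites form three mutually perpendicular trans pairs.
Systematic placement gives 3 geometric isomers: I mer, Br trans; I mer, Br cis; I fac, Br cis.

3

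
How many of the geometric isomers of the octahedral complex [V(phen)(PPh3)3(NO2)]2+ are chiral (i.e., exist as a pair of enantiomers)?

Each phen is bidentate and must span two cis positions.
The distinct arrangements are (2 in all): PPh3 fac; PPh3 mer.
Each arrangement has an internal mirror plane or centre of symmetry, so none is chiral.

0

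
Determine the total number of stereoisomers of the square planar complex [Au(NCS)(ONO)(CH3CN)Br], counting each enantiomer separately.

3

In a square planar complex each vertex has one trans partner and two cis neighbours.
Working through the distinct placements yields 3 geometric isomers: (Br/NCS trans, CH3CN/ONO trans); (Br/ONO trans, CH3CN/NCS trans); (Br/CH3CN trans, NCS/ONO trans).
Each arrangement has an internal mirror plane or centre of symmetry, so none is chiral.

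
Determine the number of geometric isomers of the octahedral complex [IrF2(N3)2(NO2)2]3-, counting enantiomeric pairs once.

5

An octahedron has six vertices in three trans pairs; every non-trans pair is cis.
There are 5 geometric isomers: F trans, N3 trans, NO2 trans; F trans, N3 cis, NO2 cis; F cis, N3 cis, NO2 trans; F cis, N3 cis, NO2 cis (chiral); F cis, N3 trans, NO2 cis.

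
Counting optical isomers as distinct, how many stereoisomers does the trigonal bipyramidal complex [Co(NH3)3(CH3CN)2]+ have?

3

There are 3 geometric isomers: CH3CN both axial; CH3CN one axial, one equatorial; CH3CN both equatorial.
Each arrangement has an internal mirror plane or centre of symmetry, so none is chiral.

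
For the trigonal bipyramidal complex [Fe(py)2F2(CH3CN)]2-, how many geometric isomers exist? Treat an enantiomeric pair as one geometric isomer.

A trigonal bipyramid has two axial and three equatorial sites, which are chemically inequivalent.
Systematic enumeration (placing each ligand type in turn and discarding arrangements equivalent by rotation or reflection) gives 5 geometric isomers.

5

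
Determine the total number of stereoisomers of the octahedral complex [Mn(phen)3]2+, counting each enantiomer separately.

2

An octahedron has six vertices in three trans pairs; every non-trans pair is cis.
Each phen is bidentate and must span two cis positions.
Only one geometric arrangement is possible; it has no improper symmetry element, so it exists as a pair of enantiomers (2 stereoisomers).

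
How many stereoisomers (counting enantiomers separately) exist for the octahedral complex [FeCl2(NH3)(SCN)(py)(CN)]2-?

In an octahedral complex each vertex has one trans partner and four cis neighbours.
Exhaustive case analysis gives 9 geometric isomers.
Of these, 6 lack any improper symmetry element and so occur as enantiomeric pairs, giving 9 + 6 = 15 stereoisomers in total.

15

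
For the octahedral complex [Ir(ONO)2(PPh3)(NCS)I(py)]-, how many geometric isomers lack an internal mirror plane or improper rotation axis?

An octahedron has six vertices in three trans pairs; every non-trans pair is cis.
Exhaustive case analysis gives 9 geometric isomers.
Of these, 6 lack any improper symmetry element and so occur as enantiomeric pairs, giving 9 + 6 = 15 stereoisomers in total.

6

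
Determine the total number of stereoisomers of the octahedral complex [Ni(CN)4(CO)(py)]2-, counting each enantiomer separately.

In an octahedral complex each vertex has one trans partner and four cis neighbours.
Working through the distinct placements yields 2 geometric isomers: CO and py mutually trans; CO and py mutually cis.
Each arrangement has an internal mirror plane or centre of symmetry, so none is chiral.

2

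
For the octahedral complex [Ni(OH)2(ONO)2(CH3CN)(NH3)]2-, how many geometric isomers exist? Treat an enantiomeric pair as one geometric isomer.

6

Working through the distinct placements yields 6 geometric isomers: OH trans, ONO trans; OH cis, ONO cis (3 arrangements, 2 chiral); OH cis, ONO trans; OH trans, ONO cis.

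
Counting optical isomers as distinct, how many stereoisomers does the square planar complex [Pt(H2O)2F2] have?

2

A square has two trans pairs of vertices; adjacent vertices are cis.
The distinct arrangements are (2 in all): H2O cis; H2O trans.
Each arrangement has an internal mirror plane or centre of symmetry, so none is chiral.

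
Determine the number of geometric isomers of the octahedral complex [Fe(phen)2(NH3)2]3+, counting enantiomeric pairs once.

2

In an octahedral complex each vertex has one trans partner and four cis neighbours.
Each phen is bidentate and must span two cis positions.
Working through the distinct placements yields 2 geometric isomers: NH3 trans; NH3 cis (chiral).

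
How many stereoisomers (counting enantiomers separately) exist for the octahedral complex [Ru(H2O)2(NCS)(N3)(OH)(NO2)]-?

15

An octahedron has six vertices in three trans pairs; every non-trans pair is cis.
Systematic enumeration (placing each ligand type in turn and discarding arrangements equivalent by rotation or reflection) gives 9 geometric isomers.
Of these, 6 lack any improper symmetry element and so occur as enantiomeric pairs, giving 9 + 6 = 15 stereoisomers in total.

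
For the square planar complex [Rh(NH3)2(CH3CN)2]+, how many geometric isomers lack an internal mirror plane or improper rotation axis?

In a square planar complex each vertex has one trans partner and two cis neighbours.
The distinct arrangements are (2 in all): NH3 cis; NH3 trans.
Each arrangement has an internal mirror plane or centre of symmetry, so none is chiral.

0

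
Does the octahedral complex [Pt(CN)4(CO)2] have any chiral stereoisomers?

no

The six octahedral sites form three mutually perpendicular trans pairs.
Working through the distinct placements yields 2 geometric isomers: CO trans; CO cis.
Each arrangement has an internal mirror plane or centre of symmetry, so none is chiral.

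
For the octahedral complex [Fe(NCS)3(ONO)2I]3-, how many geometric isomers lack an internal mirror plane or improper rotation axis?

0

In an octahedral complex each vertex has one trans partner and four cis neighbours.
Systematic placement gives 3 geometric isomers: NCS mer, ONO trans; NCS fac, ONO cis; NCS mer, ONO cis.
Each arrangement has an internal mirror plane or centre of symmetry, so none is chiral.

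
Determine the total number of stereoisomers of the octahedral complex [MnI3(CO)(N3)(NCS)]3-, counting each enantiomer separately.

Working through the distinct placements yields 4 geometric isomers: I mer (3 arrangements); I fac (chiral).
One of these lacks any improper symmetry element and so occurs as an enantiomeric pair, giving 4 + 1 = 5 stereoisomers in total.

5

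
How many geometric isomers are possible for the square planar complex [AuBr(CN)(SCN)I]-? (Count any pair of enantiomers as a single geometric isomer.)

A square has two trans pairs of vertices; adjacent vertices are cis.
The distinct arrangements are (3 in all): (Br/I trans, CN/SCN trans); (Br/SCN trans, CN/I trans); (Br/CN trans, I/SCN trans).

3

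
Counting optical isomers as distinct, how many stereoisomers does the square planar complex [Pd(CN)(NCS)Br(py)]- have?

3

In a square planar complex each vertex has one trans partner and two cis neighbours.
Working through the distinct placements yields 3 geometric isomers: (Br/NCS trans, CN/py trans); (Br/py trans, CN/NCS trans); (Br/CN trans, NCS/py trans).
Each arrangement has an internal mirror plane or centre of symmetry, so none is chiral.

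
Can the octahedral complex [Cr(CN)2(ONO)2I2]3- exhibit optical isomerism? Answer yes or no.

The six octahedral sites form three mutually perpendicular trans pairs.
Working through the distinct placements yields 5 geometric isomers: CN trans, ONO trans, I trans; CN trans, ONO cis, I cis; CN cis, ONO trans, I cis; CN cis, ONO cis, I cis (chiral); CN cis, ONO cis, I trans.
One of these lacks any improper symmetry element and so occurs as an enantiomeric pair, giving 5 + 1 = 6 stereoisomers in total.

yes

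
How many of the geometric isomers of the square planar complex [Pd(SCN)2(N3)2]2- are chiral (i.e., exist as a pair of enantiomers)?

In a square planar complex each vertex has one trans partner and two cis neighbours.
The distinct arrangements are (2 in all): SCN cis; SCN trans.
Each arrangement has an internal mirror plane or centre of symmetry, so none is chiral.

0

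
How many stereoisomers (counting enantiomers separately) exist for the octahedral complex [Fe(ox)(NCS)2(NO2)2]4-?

4

The six octahedral sites form three mutually perpendicular trans pairs.
Each ox is bidentate and must span two cis positions.
The distinct arrangements are (3 in all): NCS trans, NO2 cis; NCS cis, NO2 cis (chiral); NCS cis, NO2 trans.
One of these lacks any improper symmetry element and so occurs as an enantiomeric pair, giving 3 + 1 = 4 stereoisomers in total.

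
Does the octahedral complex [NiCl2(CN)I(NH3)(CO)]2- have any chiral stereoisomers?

yes

In an octahedral complex each vertex has one trans partner and four cis neighbours.
Placing the ligands in turn and identifying arrangements related by rotation or reflection leaves 9 distinct geometric isomers.
Of these, 6 lack any improper symmetry element and so occur as enantiomeric pairs, giving 9 + 6 = 15 stereoisomers in total.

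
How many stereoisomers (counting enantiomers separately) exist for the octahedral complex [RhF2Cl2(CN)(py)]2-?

The distinct arrangements are (6 in all): F cis, Cl cis (3 arrangements, 2 chiral); F trans, Cl cis; F cis, Cl trans; F trans, Cl trans.
Of these, 2 lack any improper symmetry element and so occur as enantiomeric pairs, giving 6 + 2 = 8 stereoisomers in total.

8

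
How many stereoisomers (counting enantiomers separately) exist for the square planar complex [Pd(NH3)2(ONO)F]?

In a square planar complex each vertex has one trans partner and two cis neighbours.
Working through the distinct placements yields 2 geometric isomers: NH3 cis; NH3 trans.
Each arrangement has an internal mirror plane or centre of symmetry, so none is chiral.

2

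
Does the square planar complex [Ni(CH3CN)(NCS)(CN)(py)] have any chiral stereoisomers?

The distinct arrangements are (3 in all): (CH3CN/NCS trans, CN/py trans); (CH3CN/py trans, CN/NCS trans); (CH3CN/CN trans, NCS/py trans).
Each arrangement has an internal mirror plane or centre of symmetry, so none is chiral.

no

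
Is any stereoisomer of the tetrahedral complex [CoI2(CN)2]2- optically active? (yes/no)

no

In a tetrahedral complex all four positions are equivalent and every pair of ligands is adjacent — there is no cis/trans distinction.
Only one geometric arrangement is possible.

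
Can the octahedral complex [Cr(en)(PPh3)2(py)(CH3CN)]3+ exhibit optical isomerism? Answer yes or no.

Each en is bidentate and must span two cis positions.
Working through the distinct placements yields 4 geometric isomers: PPh3 cis (3 arrangements, 2 chiral); PPh3 trans.
Of these, 2 lack any improper symmetry element and so occur as enantiomeric pairs, giving 4 + 2 = 6 stereoisomers in total.

yes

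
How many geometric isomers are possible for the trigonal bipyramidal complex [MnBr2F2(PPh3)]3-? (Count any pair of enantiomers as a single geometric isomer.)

5

A trigonal bipyramid has two axial and three equatorial sites, which are chemically inequivalent.
Placing the ligands in turn and identifying arrangements related by rotation or reflection leaves 5 distinct geometric isomers.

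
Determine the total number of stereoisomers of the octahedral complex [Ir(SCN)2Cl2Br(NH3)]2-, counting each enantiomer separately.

An octahedron has six vertices in three trans pairs; every non-trans pair is cis.
There are 6 geometric isomers: SCN trans, Cl cis; SCN cis, Cl cis (3 arrangements, 2 chiral); SCN trans, Cl trans; SCN cis, Cl trans.
Of these, 2 lack any improper symmetry element and so occur as enantiomeric pairs, giving 6 + 2 = 8 stereoisomers in total.

8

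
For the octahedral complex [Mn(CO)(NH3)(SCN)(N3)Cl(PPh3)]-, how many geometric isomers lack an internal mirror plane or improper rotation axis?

In an octahedral complex each vertex has one trans partner and four cis neighbours.
Exhaustive case analysis gives 15 geometric isomers.
Of these, 15 lack any improper symmetry element and so occur as enantiomeric pairs, giving 15 + 15 = 30 stereoisomers in total.

15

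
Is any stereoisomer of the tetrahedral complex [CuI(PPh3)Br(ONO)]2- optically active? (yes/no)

yes

All four vertices of a tetrahedron are equivalent and mutually adjacent, so cis/trans isomerism cannot arise.
Only one geometric arrangement is possible; it has no improper symmetry element, so it exists as a pair of enantiomers (2 stereoisomers).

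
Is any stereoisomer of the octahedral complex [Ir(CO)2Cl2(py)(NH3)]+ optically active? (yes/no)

In an octahedral complex each vertex has one trans partner and four cis neighbours.
There are 6 geometric isomers: CO trans, Cl trans; CO trans, Cl cis; CO cis, Cl cis (3 arrangements, 2 chiral); CO cis, Cl trans.
Of these, 2 lack any improper symmetry element and so occur as enantiomeric pairs, giving 6 + 2 = 8 stereoisomers in total.

yes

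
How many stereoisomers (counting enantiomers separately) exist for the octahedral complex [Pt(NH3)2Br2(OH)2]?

In an octahedral complex each vertex has one trans partner and four cis neighbours.
Working through the distinct placements yields 5 geometric isomers: NH3 trans, Br trans, OH trans; NH3 cis, Br trans, OH cis; NH3 cis, Br cis, OH trans; NH3 cis, Br cis, OH cis (chiral); NH3 trans, Br cis, OH cis.
One of these lacks any improper symmetry element and so occurs as an enantiomeric pair, giving 5 + 1 = 6 stereoisomers in total.

6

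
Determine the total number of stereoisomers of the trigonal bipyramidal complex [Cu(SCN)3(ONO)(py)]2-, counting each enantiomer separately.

4

In a trigonal bipyramid the two axial positions differ from the three equatorial ones.
The distinct arrangements are (4 in all): ONO axial, py equatorial; ONO axial, py axial; ONO equatorial, py equatorial; ONO equatorial, py axial.
Each arrangement has an internal mirror plane or centre of symmetry, so none is chiral.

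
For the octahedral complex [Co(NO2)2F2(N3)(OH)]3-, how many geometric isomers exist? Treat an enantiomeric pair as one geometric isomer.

6

In an octahedral complex each vertex has one trans partner and four cis neighbours.
There are 6 geometric isomers: NO2 cis, F trans; NO2 trans, F trans; NO2 cis, F cis (3 arrangements, 2 chiral); NO2 trans, F cis.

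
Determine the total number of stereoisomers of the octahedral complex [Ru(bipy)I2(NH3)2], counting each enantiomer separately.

4

An octahedron has six vertices in three trans pairs; every non-trans pair is cis.
Each bipy is bidentate and must span two cis positions.
The distinct arrangements are (3 in all): I trans, NH3 cis; I cis, NH3 cis (chiral); I cis, NH3 trans.
One of these lacks any improper symmetry element and so occurs as an enantiomeric pair, giving 3 + 1 = 4 stereoisomers in total.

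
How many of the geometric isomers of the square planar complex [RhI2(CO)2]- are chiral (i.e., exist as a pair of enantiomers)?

Systematic placement gives 2 geometric isomers: I cis; I trans.
Each arrangement has an internal mirror plane or centre of symmetry, so none is chiral.

0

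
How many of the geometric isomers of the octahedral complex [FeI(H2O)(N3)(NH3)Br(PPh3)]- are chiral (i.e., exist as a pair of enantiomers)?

15

The six octahedral sites form three mutually perpendicular trans pairs.
Exhaustive case analysis gives 15 geometric isomers.
Of these, 15 lack any improper symmetry element and so occur as enantiomeric pairs, giving 15 + 15 = 30 stereoisomers in total.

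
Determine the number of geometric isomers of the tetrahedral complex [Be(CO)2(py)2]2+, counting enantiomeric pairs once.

1

Only one geometric arrangement is possible.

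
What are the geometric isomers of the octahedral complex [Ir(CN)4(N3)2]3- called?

The six octahedral sites form three mutually perpendicular trans pairs.
Systematic placement gives 2 geometric isomers: N3 trans; N3 cis.

cis and trans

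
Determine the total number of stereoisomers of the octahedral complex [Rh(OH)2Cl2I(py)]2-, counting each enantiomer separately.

The six octahedral sites form three mutually perpendicular trans pairs.
Working through the distinct placements yields 6 geometric isomers: OH cis, Cl trans; OH trans, Cl trans; OH cis, Cl cis (3 arrangements, 2 chiral); OH trans, Cl cis.
Of these, 2 lack any improper symmetry element and so occur as enantiomeric pairs, giving 6 + 2 = 8 stereoisomers in total.

8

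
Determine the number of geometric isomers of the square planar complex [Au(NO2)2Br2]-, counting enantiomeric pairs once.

2

In a square planar complex each vertex has one trans partner and two cis neighbours.
Systematic placement gives 2 geometric isomers: NO2 cis; NO2 trans.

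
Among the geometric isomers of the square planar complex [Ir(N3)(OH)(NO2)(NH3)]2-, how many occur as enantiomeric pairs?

A square has two trans pairs of vertices; adjacent vertices are cis.
The distinct arrangements are (3 in all): (N3/NO2 trans, NH3/OH trans); (N3/OH trans, NH3/NO2 trans); (N3/NH3 trans, NO2/OH trans).
Each arrangement has an internal mirror plane or centre of symmetry, so none is chiral.

0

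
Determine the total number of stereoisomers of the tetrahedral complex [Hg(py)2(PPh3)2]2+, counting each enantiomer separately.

All four vertices of a tetrahedron are equivalent and mutually adjacent, so cis/trans isomerism cannot arise.
Only one geometric arrangement is possible.

1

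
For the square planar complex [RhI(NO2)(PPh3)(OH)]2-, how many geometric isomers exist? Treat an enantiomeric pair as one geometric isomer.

3

Working through the distinct placements yields 3 geometric isomers: (I/OH trans, NO2/PPh3 trans); (I/PPh3 trans, NO2/OH trans); (I/NO2 trans, OH/PPh3 trans).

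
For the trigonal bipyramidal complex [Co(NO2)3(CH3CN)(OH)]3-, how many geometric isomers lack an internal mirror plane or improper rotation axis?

0

In a trigonal bipyramid the two axial positions differ from the three equatorial ones.
There are 4 geometric isomers: CH3CN axial, OH equatorial; CH3CN axial, OH axial; CH3CN equatorial, OH equatorial; CH3CN equatorial, OH axial.
Each arrangement has an internal mirror plane or centre of symmetry, so none is chiral.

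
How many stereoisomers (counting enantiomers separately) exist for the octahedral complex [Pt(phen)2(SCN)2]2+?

3

In an octahedral complex each vertex has one trans partner and four cis neighbours.
Each phen is bidentate and must span two cis positions.
Working through the distinct placements yields 2 geometric isomers: SCN trans; SCN cis (chiral).
One of these lacks any improper symmetry element and so occurs as an enantiomeric pair, giving 2 + 1 = 3 stereoisomers in total.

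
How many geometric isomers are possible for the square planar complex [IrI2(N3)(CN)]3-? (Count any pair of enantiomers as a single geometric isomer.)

2

A square has two trans pairs of vertices; adjacent vertices are cis.
Systematic placement gives 2 geometric isomers: I cis; I trans.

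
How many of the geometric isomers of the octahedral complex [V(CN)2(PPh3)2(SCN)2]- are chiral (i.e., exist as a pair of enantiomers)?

1

In an octahedral complex each vertex has one trans partner and four cis neighbours.
The distinct arrangements are (5 in all): CN trans, PPh3 trans, SCN trans; CN trans, PPh3 cis, SCN cis; CN cis, PPh3 cis, SCN trans; CN cis, PPh3 cis, SCN cis (chiral); CN cis, PPh3 trans, SCN cis.
One of these lacks any improper symmetry element and so occurs as an enantiomeric pair, giving 5 + 1 = 6 stereoisomers in total.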